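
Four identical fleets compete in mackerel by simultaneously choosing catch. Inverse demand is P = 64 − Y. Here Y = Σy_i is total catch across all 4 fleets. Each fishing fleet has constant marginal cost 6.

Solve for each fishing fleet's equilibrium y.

A representative fishing fleet's profit is π_i = y_i(64 − Y) − 6y_i, with Y = y_i + Σ_{j≠i} y_j.
First-order condition: 58 − 2y_i − Σ_{j≠i} y_j = 0.
In a symmetric equilibrium every fishing fleet chooses the same y, so Σ_{j≠i} y_j = 3y. The condition becomes 58 − 5y = 0, giving y = 58/5 = 11.6.

11.6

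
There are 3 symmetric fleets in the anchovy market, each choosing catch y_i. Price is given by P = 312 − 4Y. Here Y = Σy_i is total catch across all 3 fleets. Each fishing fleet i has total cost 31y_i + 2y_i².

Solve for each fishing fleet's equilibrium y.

A representative fishing fleet's profit is π_i = y_i(312 − 4Y) − 31y_i − 2y_i², with Y = y_i + Σ_{j≠i} y_j.
First-order condition: 281 − 12y_i − 4Σ_{j≠i} y_j = 0.
With identical fishing fleets, set every y_j = y: then 281 − 12y − 8y = 0, i.e. y = 281/20 = 14.05.

14.05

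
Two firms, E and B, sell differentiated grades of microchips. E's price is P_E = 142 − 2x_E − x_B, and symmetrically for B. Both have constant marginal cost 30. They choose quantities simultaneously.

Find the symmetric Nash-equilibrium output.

22.4

Firm E's profit: π = x_E(142 − 2x_E − x_B) − 30x_E.
∂π/∂x_E = 112 − 4x_E − x_B = 0 ⇒ x_E = 28 − 0.25x_B.
By symmetry x_B = x_E; substituting into the reaction function, 1.25x_E = 28 and x_E = 22.4.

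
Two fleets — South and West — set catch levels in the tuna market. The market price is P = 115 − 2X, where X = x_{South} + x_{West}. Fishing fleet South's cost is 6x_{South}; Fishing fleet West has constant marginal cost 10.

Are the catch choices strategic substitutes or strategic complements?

strategic substitutes

Fishing fleet South's profit: π = x_{South}(115 − 2(x_{South} + x_{West})) − 6x_{South}.
∂π/∂x_{South} = 109 − 4x_{South} − 2x_{West} = 0, so x_{South} = 27.25 − 0.5x_{West}.
The best-response slope dx_{South}/dx_{West} = −0.5 < 0: the reaction function is downward-sloping, so the choices are strategic substitutes.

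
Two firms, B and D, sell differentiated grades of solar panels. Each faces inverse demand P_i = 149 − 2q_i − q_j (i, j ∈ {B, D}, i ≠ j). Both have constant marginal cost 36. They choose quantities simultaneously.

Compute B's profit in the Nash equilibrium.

Firm B's profit: π = q_B(149 − 2q_B − q_D) − 36q_B.
∂π/∂q_B = 113 − 4q_B − q_D = 0 ⇒ q_B = 28.25 − 0.25q_D.
The game is symmetric, so in equilibrium q_D = q_B: the reaction function gives 1.25q_B = 28.25, hence q_B = 22.6.
P_B = 149 − 2·22.6 − 22.6 = 81.2.
Profit = (81.2 − 36)·22.6 = 1021.52.

1021.52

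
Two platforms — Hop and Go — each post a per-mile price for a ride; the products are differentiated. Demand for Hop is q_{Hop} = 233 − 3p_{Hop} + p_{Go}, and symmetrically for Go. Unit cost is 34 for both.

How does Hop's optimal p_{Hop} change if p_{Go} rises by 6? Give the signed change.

1

Hop's profit: π = (p_{Hop} − 34)(233 − 3p_{Hop} + p_{Go}).
∂π/∂p_{Hop} = 335 − 6p_{Hop} + p_{Go} = 0 ⇒ p_{Hop} = 335/6 + (1/6)p_{Go}.
The reaction-function slope is 1/6, so a 6-unit rise in p_{Go} moves p_{Hop} by 1/6 × 6 = 1. Hop's best response rises — the actions are strategic complements.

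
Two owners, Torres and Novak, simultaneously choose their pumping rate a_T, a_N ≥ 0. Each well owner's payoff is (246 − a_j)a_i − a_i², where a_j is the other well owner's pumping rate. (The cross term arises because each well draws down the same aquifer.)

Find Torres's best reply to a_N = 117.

64.5

Torres's payoff is (246 − a_N)a_T − a_T².
∂π/∂a_T = 246 − a_N − 2a_T = 0, so a_T = 123 − 0.5a_N.
At a_N = 117: a_T = 123 − 0.5·117 = 64.5.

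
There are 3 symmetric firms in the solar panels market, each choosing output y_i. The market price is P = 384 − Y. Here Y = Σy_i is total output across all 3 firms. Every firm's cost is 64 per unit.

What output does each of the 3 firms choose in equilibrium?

A representative firm's profit is π_i = y_i(384 − Y) − 64y_i, with Y = y_i + Σ_{j≠i} y_j.
First-order condition: 320 − 2y_i − Σ_{j≠i} y_j = 0.
In a symmetric equilibrium every firm chooses the same y, so Σ_{j≠i} y_j = 2y. The condition becomes 320 − 4y = 0, giving y = 320/4 = 80.

80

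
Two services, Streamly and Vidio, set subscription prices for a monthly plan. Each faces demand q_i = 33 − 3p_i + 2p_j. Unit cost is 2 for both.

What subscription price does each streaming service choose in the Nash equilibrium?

9.75

Streamly's profit: π = (p_{Streamly} − 2)(33 − 3p_{Streamly} + 2p_{Vidio}).
∂π/∂p_{Streamly} = 39 − 6p_{Streamly} + 2p_{Vidio} = 0 ⇒ p_{Streamly} = 6.5 + (1/3)p_{Vidio}.
By symmetry p_{Vidio} = p_{Streamly}; substituting into the reaction function, (2/3)p_{Streamly} = 6.5 and p_{Streamly} = 9.75.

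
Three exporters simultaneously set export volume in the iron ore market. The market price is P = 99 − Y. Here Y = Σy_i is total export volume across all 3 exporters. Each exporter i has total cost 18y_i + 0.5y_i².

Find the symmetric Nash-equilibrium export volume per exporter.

A representative exporter's profit is π_i = y_i(99 − Y) − 18y_i − 0.5y_i², with Y = y_i + Σ_{j≠i} y_j.
First-order condition: 81 − 3y_i − Σ_{j≠i} y_j = 0.
In a symmetric equilibrium every exporter chooses the same y, so Σ_{j≠i} y_j = 2y. The condition becomes 81 − 5y = 0, giving y = 81/5 = 16.2.

16.2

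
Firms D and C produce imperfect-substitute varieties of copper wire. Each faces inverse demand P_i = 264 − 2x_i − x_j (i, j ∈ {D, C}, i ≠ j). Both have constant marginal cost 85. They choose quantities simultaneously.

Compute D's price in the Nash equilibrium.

Firm D's profit: π = x_D(264 − 2x_D − x_C) − 85x_D.
∂π/∂x_D = 179 − 4x_D − x_C = 0 ⇒ x_D = 44.75 − 0.25x_C.
Setting x_D = x_C in the reaction function: x_D = 44.75 − 0.25x_D, so x_D = 44.75 / 1.25 = 35.8.
P_D = 264 − 2·35.8 − 35.8 = 156.6.

156.6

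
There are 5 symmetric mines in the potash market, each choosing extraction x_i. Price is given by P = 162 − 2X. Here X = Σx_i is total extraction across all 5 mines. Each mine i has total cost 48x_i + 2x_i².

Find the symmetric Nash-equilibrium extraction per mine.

7.125

A representative mine's profit is π_i = x_i(162 − 2X) − 48x_i − 2x_i², with X = x_i + Σ_{j≠i} x_j.
First-order condition: 114 − 8x_i − 2Σ_{j≠i} x_j = 0.
With identical mines, set every x_j = x: then 114 − 8x − 8x = 0, i.e. x = 114/16 = 7.125.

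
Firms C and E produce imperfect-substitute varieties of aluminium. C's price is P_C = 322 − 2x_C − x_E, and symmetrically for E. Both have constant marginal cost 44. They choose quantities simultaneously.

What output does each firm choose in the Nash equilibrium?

Firm C's profit: π = x_C(322 − 2x_C − x_E) − 44x_C.
∂π/∂x_C = 278 − 4x_C − x_E = 0 ⇒ x_C = 69.5 − 0.25x_E.
The game is symmetric, so in equilibrium x_E = x_C: the reaction function gives 1.25x_C = 69.5, hence x_C = 55.6.

55.6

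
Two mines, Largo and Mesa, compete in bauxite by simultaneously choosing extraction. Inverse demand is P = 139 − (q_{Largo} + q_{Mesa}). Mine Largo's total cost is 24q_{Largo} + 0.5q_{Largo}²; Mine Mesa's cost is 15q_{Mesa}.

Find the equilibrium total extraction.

72.6

Mine Largo's profit: π = q_{Largo}(139 − (q_{Largo} + q_{Mesa})) − 24q_{Largo} − 0.5q_{Largo}².
∂π/∂q_{Largo} = 115 − 3q_{Largo} − q_{Mesa} = 0, so q_{Largo} = 115/3 − (1/3)q_{Mesa}.
For Mesa: ∂π/∂q_{Mesa} = 124 − 2q_{Mesa} − q_{Largo} = 0 ⇒ q_{Mesa} = 62 − 0.5q_{Largo}.
Plugging q_{Mesa} into Largo's best response: q_{Largo} = 115/3 − (1/3)(62 − 0.5q_{Largo}) ⇒ (5/6)q_{Largo} = 53/3, so q_{Largo} = 21.2.
Then q_{Mesa} = 62 − 0.5·21.2 = 51.4.
Total extraction: 21.2 + 51.4 = 72.6.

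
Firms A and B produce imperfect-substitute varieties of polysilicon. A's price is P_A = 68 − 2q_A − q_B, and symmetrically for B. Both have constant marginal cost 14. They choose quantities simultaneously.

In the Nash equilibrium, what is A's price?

35.6

Firm A's profit: π = q_A(68 − 2q_A − q_B) − 14q_A.
∂π/∂q_A = 54 − 4q_A − q_B = 0 ⇒ q_A = 13.5 − 0.25q_B.
Setting q_A = q_B in the reaction function: q_A = 13.5 − 0.25q_A, so q_A = 13.5 / 1.25 = 10.8.
P_A = 68 − 2·10.8 − 10.8 = 35.6.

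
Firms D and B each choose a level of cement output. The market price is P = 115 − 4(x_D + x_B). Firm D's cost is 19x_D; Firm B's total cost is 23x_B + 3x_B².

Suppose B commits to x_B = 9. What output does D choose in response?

Firm D's profit: π = x_D(115 − 4(x_D + x_B)) − 19x_D.
∂π/∂x_D = 96 − 8x_D − 4x_B = 0, so x_D = 12 − 0.5x_B.
At x_B = 9: x_D = 12 − 0.5·9 = 7.5.

7.5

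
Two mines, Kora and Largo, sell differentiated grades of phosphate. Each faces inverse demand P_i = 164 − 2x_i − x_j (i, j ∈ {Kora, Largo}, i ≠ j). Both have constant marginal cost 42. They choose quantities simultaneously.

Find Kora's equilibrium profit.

Mine Kora's profit: π = x_{Kora}(164 − 2x_{Kora} − x_{Largo}) − 42x_{Kora}.
∂π/∂x_{Kora} = 122 − 4x_{Kora} − x_{Largo} = 0 ⇒ x_{Kora} = 30.5 − 0.25x_{Largo}.
The game is symmetric, so in equilibrium x_{Largo} = x_{Kora}: the reaction function gives 1.25x_{Kora} = 30.5, hence x_{Kora} = 24.4.
P_{Kora} = 164 − 2·24.4 − 24.4 = 90.8.
Profit = (90.8 − 42)·24.4 = 1190.72.

1190.72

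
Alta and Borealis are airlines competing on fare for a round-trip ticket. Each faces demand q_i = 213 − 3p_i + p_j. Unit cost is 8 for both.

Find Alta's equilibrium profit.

Alta's profit: π = (p_{Alta} − 8)(213 − 3p_{Alta} + p_{Borealis}).
∂π/∂p_{Alta} = 237 − 6p_{Alta} + p_{Borealis} = 0 ⇒ p_{Alta} = 39.5 + (1/6)p_{Borealis}.
By symmetry p_{Borealis} = p_{Alta}; substituting into the reaction function, (5/6)p_{Alta} = 39.5 and p_{Alta} = 47.4.
q_{Alta} = 213 − 3·47.4 + 47.4 = 118.2.
Profit = (47.4 − 8)·118.2 = 4657.08.

4657.08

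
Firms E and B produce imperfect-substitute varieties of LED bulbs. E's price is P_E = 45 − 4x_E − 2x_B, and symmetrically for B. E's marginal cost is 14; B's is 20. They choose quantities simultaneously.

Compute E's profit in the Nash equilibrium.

43.56

Firm E's profit: π = x_E(45 − 4x_E − 2x_B) − 14x_E.
∂π/∂x_E = 31 − 8x_E − 2x_B = 0 ⇒ x_E = 3.875 − 0.25x_B.
Similarly x_B = 3.125 − 0.25x_E.
Solving the two reaction functions simultaneously: (1 − (−0.25)(−0.25))x_E = 3.875 − 0.25·3.125, so 0.9375x_E = 99/32 and x_E = 3.3.
Then x_B = 3.125 − 0.25·3.3 = 2.3.
P_E = 45 − 4·3.3 − 2·2.3 = 27.2.
Profit = (27.2 − 14)·3.3 = 43.56.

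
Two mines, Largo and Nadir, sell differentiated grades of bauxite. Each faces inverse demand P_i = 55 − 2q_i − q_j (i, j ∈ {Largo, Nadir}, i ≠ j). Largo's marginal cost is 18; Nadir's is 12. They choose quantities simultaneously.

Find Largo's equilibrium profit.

98

Mine Largo's profit: π = q_{Largo}(55 − 2q_{Largo} − q_{Nadir}) − 18q_{Largo}.
∂π/∂q_{Largo} = 37 − 4q_{Largo} − q_{Nadir} = 0 ⇒ q_{Largo} = 9.25 − 0.25q_{Nadir}.
Similarly q_{Nadir} = 10.75 − 0.25q_{Largo}.
Solving the two reaction functions simultaneously: (1 − (−0.25)(−0.25))q_{Largo} = 9.25 − 0.25·10.75, so 0.9375q_{Largo} = 6.5625 and q_{Largo} = 7.
Then q_{Nadir} = 10.75 − 0.25·7 = 9.
P_{Largo} = 55 − 2·7 − 9 = 32.
Profit = (32 − 18)·7 = 98.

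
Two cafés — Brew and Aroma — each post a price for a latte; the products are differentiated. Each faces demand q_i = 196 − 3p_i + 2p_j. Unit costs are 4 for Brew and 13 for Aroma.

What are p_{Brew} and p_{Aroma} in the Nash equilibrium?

Brew's profit: π = (p_{Brew} − 4)(196 − 3p_{Brew} + 2p_{Aroma}).
∂π/∂p_{Brew} = 208 − 6p_{Brew} + 2p_{Aroma} = 0 ⇒ p_{Brew} = 104/3 + (1/3)p_{Aroma}.
Similarly p_{Aroma} = 235/6 + (1/3)p_{Brew}.
Solving the two reaction functions simultaneously: (1 − (1/3)(1/3))p_{Brew} = 104/3 + (1/3)·(235/6), so (8/9)p_{Brew} = 859/18 and p_{Brew} = 53.6875.
Then p_{Aroma} = 235/6 + (1/3)·53.6875 = 57.0625.

53.6875, 57.0625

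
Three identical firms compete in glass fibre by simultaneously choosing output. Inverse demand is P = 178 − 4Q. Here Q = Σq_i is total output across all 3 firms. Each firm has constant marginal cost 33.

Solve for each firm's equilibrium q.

A representative firm's profit is π_i = q_i(178 − 4Q) − 33q_i, with Q = q_i + Σ_{j≠i} q_j.
First-order condition: 145 − 8q_i − 4Σ_{j≠i} q_j = 0.
With identical firms, set every q_j = q: then 145 − 8q − 8q = 0, i.e. q = 145/16 = 9.0625.

9.0625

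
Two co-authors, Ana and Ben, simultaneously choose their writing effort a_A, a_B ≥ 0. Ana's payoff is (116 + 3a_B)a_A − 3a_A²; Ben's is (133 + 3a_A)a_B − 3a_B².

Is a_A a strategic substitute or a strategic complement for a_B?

strategic complements

Expanding Ana's payoff: 116a_A + 3a_Ba_A − 3a_A².
∂π/∂a_A = 116 + 3a_B − 6a_A = 0, so a_A = 58/3 + 0.5a_B.
The best-response slope da_A/da_B = 0.5 > 0: the reaction function is upward-sloping, so the choices are strategic complements.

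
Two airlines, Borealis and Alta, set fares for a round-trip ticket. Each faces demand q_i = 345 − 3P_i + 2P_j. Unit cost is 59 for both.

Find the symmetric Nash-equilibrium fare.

Borealis's profit: π = (P_{Borealis} − 59)(345 − 3P_{Borealis} + 2P_{Alta}).
∂π/∂P_{Borealis} = 522 − 6P_{Borealis} + 2P_{Alta} = 0 ⇒ P_{Borealis} = 87 + (1/3)P_{Alta}.
Setting P_{Borealis} = P_{Alta} in the reaction function: P_{Borealis} = 87 + (1/3)P_{Borealis}, so P_{Borealis} = 87 / (2/3) = 130.5.

130.5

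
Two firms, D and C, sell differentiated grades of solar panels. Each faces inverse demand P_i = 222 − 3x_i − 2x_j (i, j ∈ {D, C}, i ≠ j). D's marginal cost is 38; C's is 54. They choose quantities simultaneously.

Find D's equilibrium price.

110

Firm D's profit: π = x_D(222 − 3x_D − 2x_C) − 38x_D.
∂π/∂x_D = 184 − 6x_D − 2x_C = 0 ⇒ x_D = 92/3 − (1/3)x_C.
Similarly x_C = 28 − (1/3)x_D.
Plugging x_C into D's best response: x_D = 92/3 − (1/3)(28 − (1/3)x_D) ⇒ (8/9)x_D = 64/3, so x_D = 24.
Then x_C = 28 − (1/3)·24 = 20.
P_D = 222 − 3·24 − 2·20 = 110.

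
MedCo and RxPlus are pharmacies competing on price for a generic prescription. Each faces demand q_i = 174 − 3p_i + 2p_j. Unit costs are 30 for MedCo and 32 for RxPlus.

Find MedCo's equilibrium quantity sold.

109.125

MedCo's profit: π = (p_{MedCo} − 30)(174 − 3p_{MedCo} + 2p_{RxPlus}).
∂π/∂p_{MedCo} = 264 − 6p_{MedCo} + 2p_{RxPlus} = 0 ⇒ p_{MedCo} = 44 + (1/3)p_{RxPlus}.
Similarly p_{RxPlus} = 45 + (1/3)p_{MedCo}.
Substituting the second reaction function into the first: p_{MedCo} = 44 + (1/3)(45 + (1/3)p_{MedCo}), which gives (8/9)p_{MedCo} = 59 ⇒ p_{MedCo} = 66.375.
Then p_{RxPlus} = 45 + (1/3)·66.375 = 67.125.
q_{MedCo} = 174 − 3·66.375 + 2·67.125 = 109.125.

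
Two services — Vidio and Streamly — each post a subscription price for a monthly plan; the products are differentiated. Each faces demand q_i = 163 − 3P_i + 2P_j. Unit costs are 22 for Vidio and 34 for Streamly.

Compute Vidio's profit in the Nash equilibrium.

Vidio's profit: π = (P_{Vidio} − 22)(163 − 3P_{Vidio} + 2P_{Streamly}).
∂π/∂P_{Vidio} = 229 − 6P_{Vidio} + 2P_{Streamly} = 0 ⇒ P_{Vidio} = 229/6 + (1/3)P_{Streamly}.
Similarly P_{Streamly} = 265/6 + (1/3)P_{Vidio}.
Substituting the second reaction function into the first: P_{Vidio} = 229/6 + (1/3)(265/6 + (1/3)P_{Vidio}), which gives (8/9)P_{Vidio} = 476/9 ⇒ P_{Vidio} = 59.5.
Then P_{Streamly} = 265/6 + (1/3)·59.5 = 64.
q_{Vidio} = 163 − 3·59.5 + 2·64 = 112.5.
Profit = (59.5 − 22)·112.5 = 4218.75.

4218.75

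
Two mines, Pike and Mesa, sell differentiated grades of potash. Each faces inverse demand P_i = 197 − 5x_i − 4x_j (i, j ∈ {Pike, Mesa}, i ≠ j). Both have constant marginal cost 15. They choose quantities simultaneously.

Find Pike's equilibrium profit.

Mine Pike's profit: π = x_{Pike}(197 − 5x_{Pike} − 4x_{Mesa}) − 15x_{Pike}.
∂π/∂x_{Pike} = 182 − 10x_{Pike} − 4x_{Mesa} = 0 ⇒ x_{Pike} = 18.2 − 0.4x_{Mesa}.
By symmetry x_{Mesa} = x_{Pike}; substituting into the reaction function, 1.4x_{Pike} = 18.2 and x_{Pike} = 13.
P_{Pike} = 197 − 5·13 − 4·13 = 80.
Profit = (80 − 15)·13 = 845.

845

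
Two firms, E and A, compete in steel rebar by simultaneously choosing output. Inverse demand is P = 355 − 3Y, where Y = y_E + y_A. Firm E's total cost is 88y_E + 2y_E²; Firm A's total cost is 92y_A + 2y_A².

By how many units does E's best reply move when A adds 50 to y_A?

Firm E's profit: π = y_E(355 − 3(y_E + y_A)) − 88y_E − 2y_E².
∂π/∂y_E = 267 − 10y_E − 3y_A = 0, so y_E = 26.7 − 0.3y_A.
The reaction-function slope is −0.3, so a 50-unit rise in y_A moves y_E by −0.3 × 50 = −15. E's best response falls — the actions are strategic substitutes.

-15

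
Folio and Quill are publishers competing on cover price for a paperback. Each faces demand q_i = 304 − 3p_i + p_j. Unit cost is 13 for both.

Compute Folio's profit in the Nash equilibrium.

9274.08

Folio's profit: π = (p_{Folio} − 13)(304 − 3p_{Folio} + p_{Quill}).
∂π/∂p_{Folio} = 343 − 6p_{Folio} + p_{Quill} = 0 ⇒ p_{Folio} = 343/6 + (1/6)p_{Quill}.
Setting p_{Folio} = p_{Quill} in the reaction function: p_{Folio} = 343/6 + (1/6)p_{Folio}, so p_{Folio} = (343/6) / (5/6) = 68.6.
q_{Folio} = 304 − 3·68.6 + 68.6 = 166.8.
Profit = (68.6 − 13)·166.8 = 9274.08.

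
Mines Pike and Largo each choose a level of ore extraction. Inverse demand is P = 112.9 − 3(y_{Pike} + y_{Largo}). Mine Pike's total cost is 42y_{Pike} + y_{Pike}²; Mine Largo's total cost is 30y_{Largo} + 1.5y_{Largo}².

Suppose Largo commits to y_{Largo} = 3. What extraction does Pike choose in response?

Mine Pike's profit: π = y_{Pike}(112.9 − 3(y_{Pike} + y_{Largo})) − 42y_{Pike} − y_{Pike}².
∂π/∂y_{Pike} = 70.9 − 8y_{Pike} − 3y_{Largo} = 0, so y_{Pike} = 8.8625 − 0.375y_{Largo}.
At y_{Largo} = 3: y_{Pike} = 8.8625 − 0.375·3 = 7.7375.

7.7375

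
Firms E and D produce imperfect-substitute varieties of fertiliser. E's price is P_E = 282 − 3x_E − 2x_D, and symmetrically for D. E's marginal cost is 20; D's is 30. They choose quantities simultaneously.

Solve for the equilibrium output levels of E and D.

Firm E's profit: π = x_E(282 − 3x_E − 2x_D) − 20x_E.
∂π/∂x_E = 262 − 6x_E − 2x_D = 0 ⇒ x_E = 131/3 − (1/3)x_D.
Similarly x_D = 42 − (1/3)x_E.
Solving the two reaction functions simultaneously: (1 − (−1/3)(−1/3))x_E = 131/3 − (1/3)·42, so (8/9)x_E = 89/3 and x_E = 33.375.
Then x_D = 42 − (1/3)·33.375 = 30.875.

33.375, 30.875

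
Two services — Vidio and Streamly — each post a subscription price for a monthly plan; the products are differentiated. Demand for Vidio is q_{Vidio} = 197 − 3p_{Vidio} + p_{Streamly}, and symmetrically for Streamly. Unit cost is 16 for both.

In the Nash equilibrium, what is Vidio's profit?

Vidio's profit: π = (p_{Vidio} − 16)(197 − 3p_{Vidio} + p_{Streamly}).
∂π/∂p_{Vidio} = 245 − 6p_{Vidio} + p_{Streamly} = 0 ⇒ p_{Vidio} = 245/6 + (1/6)p_{Streamly}.
By symmetry p_{Streamly} = p_{Vidio}; substituting into the reaction function, (5/6)p_{Vidio} = 245/6 and p_{Vidio} = 49.
q_{Vidio} = 197 − 3·49 + 49 = 99.
Profit = (49 − 16)·99 = 3267.

3267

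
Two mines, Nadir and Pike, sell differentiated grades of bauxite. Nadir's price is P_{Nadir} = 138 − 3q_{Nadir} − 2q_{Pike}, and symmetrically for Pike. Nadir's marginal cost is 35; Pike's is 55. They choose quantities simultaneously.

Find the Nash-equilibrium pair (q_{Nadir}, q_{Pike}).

Mine Nadir's profit: π = q_{Nadir}(138 − 3q_{Nadir} − 2q_{Pike}) − 35q_{Nadir}.
∂π/∂q_{Nadir} = 103 − 6q_{Nadir} − 2q_{Pike} = 0 ⇒ q_{Nadir} = 103/6 − (1/3)q_{Pike}.
Similarly q_{Pike} = 83/6 − (1/3)q_{Nadir}.
Solving the two reaction functions simultaneously: (1 − (−1/3)(−1/3))q_{Nadir} = 103/6 − (1/3)·(83/6), so (8/9)q_{Nadir} = 113/9 and q_{Nadir} = 14.125.
Then q_{Pike} = 83/6 − (1/3)·14.125 = 9.125.

14.125, 9.125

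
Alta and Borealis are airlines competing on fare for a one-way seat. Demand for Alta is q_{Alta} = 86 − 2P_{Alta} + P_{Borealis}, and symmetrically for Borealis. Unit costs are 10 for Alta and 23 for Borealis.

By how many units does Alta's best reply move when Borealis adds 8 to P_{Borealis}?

2

Alta's profit: π = (P_{Alta} − 10)(86 − 2P_{Alta} + P_{Borealis}).
∂π/∂P_{Alta} = 106 − 4P_{Alta} + P_{Borealis} = 0 ⇒ P_{Alta} = 26.5 + 0.25P_{Borealis}.
The reaction-function slope is 0.25, so an 8-unit rise in P_{Borealis} moves P_{Alta} by 0.25 × 8 = 2. Alta's best response rises — the actions are strategic complements.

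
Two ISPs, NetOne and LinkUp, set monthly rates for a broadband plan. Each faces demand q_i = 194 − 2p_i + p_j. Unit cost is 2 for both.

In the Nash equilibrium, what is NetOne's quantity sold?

128

NetOne's profit: π = (p_{NetOne} − 2)(194 − 2p_{NetOne} + p_{LinkUp}).
∂π/∂p_{NetOne} = 198 − 4p_{NetOne} + p_{LinkUp} = 0 ⇒ p_{NetOne} = 49.5 + 0.25p_{LinkUp}.
Setting p_{NetOne} = p_{LinkUp} in the reaction function: p_{NetOne} = 49.5 + 0.25p_{NetOne}, so p_{NetOne} = 49.5 / 0.75 = 66.
q_{NetOne} = 194 − 2·66 + 66 = 128.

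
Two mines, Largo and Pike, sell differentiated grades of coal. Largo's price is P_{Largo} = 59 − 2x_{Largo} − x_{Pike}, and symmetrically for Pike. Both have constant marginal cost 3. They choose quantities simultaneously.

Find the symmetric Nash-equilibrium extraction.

Mine Largo's profit: π = x_{Largo}(59 − 2x_{Largo} − x_{Pike}) − 3x_{Largo}.
∂π/∂x_{Largo} = 56 − 4x_{Largo} − x_{Pike} = 0 ⇒ x_{Largo} = 14 − 0.25x_{Pike}.
The game is symmetric, so in equilibrium x_{Pike} = x_{Largo}: the reaction function gives 1.25x_{Largo} = 14, hence x_{Largo} = 11.2.

11.2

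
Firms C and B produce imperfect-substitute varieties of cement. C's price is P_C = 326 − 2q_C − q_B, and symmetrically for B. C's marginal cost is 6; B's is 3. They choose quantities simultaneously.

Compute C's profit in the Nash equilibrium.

8140.88

Firm C's profit: π = q_C(326 − 2q_C − q_B) − 6q_C.
∂π/∂q_C = 320 − 4q_C − q_B = 0 ⇒ q_C = 80 − 0.25q_B.
Similarly q_B = 80.75 − 0.25q_C.
Plugging q_B into C's best response: q_C = 80 − 0.25(80.75 − 0.25q_C) ⇒ 0.9375q_C = 59.8125, so q_C = 63.8.
Then q_B = 80.75 − 0.25·63.8 = 64.8.
P_C = 326 − 2·63.8 − 64.8 = 133.6.
Profit = (133.6 − 6)·63.8 = 8140.88.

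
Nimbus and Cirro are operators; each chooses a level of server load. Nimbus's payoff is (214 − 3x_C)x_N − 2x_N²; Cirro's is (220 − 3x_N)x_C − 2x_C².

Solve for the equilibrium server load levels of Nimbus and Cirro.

Expanding Nimbus's payoff: 214x_N − 3x_Cx_N − 2x_N².
∂π/∂x_N = 214 − 3x_C − 4x_N = 0, so x_N = 53.5 − 0.75x_C.
Likewise for Cirro: x_C = 55 − 0.75x_N.
Solving the two reaction functions simultaneously: (1 − (−0.75)(−0.75))x_N = 53.5 − 0.75·55, so 0.4375x_N = 12.25 and x_N = 28.
Then x_C = 55 − 0.75·28 = 34.

28, 34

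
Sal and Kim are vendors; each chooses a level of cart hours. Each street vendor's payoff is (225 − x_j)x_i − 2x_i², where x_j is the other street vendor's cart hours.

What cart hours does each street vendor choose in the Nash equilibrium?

Sal's payoff is (225 − x_K)x_S − 2x_S².
∂π/∂x_S = 225 − x_K − 4x_S = 0, so x_S = 56.25 − 0.25x_K.
By symmetry x_K = x_S; substituting into the reaction function, 1.25x_S = 56.25 and x_S = 45.

45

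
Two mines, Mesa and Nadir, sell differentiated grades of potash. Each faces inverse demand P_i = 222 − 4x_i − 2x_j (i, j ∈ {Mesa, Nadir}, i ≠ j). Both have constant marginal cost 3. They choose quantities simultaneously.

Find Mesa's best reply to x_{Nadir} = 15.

Mine Mesa's profit: π = x_{Mesa}(222 − 4x_{Mesa} − 2x_{Nadir}) − 3x_{Mesa}.
∂π/∂x_{Mesa} = 219 − 8x_{Mesa} − 2x_{Nadir} = 0 ⇒ x_{Mesa} = 27.375 − 0.25x_{Nadir}.
At x_{Nadir} = 15: x_{Mesa} = 27.375 − 0.25·15 = 23.625.

23.625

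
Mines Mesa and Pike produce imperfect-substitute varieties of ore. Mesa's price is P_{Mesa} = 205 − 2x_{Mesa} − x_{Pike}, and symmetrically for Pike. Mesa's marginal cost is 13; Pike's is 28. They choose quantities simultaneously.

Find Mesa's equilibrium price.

91.8

Mine Mesa's profit: π = x_{Mesa}(205 − 2x_{Mesa} − x_{Pike}) − 13x_{Mesa}.
∂π/∂x_{Mesa} = 192 − 4x_{Mesa} − x_{Pike} = 0 ⇒ x_{Mesa} = 48 − 0.25x_{Pike}.
Similarly x_{Pike} = 44.25 − 0.25x_{Mesa}.
Plugging x_{Pike} into Mesa's best response: x_{Mesa} = 48 − 0.25(44.25 − 0.25x_{Mesa}) ⇒ 0.9375x_{Mesa} = 36.9375, so x_{Mesa} = 39.4.
Then x_{Pike} = 44.25 − 0.25·39.4 = 34.4.
P_{Mesa} = 205 − 2·39.4 − 34.4 = 91.8.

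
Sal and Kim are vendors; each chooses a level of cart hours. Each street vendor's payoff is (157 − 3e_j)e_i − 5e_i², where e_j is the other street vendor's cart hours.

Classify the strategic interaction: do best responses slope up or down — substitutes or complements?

strategic substitutes

Sal's payoff is (157 − 3e_K)e_S − 5e_S².
∂π/∂e_S = 157 − 3e_K − 10e_S = 0, so e_S = 15.7 − 0.3e_K.
The best-response slope de_S/de_K = −0.3 < 0: the reaction function is downward-sloping, so the choices are strategic substitutes.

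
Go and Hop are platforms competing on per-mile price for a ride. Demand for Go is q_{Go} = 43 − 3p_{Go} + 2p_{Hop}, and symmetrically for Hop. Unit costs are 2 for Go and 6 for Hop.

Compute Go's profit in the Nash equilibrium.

Go's profit: π = (p_{Go} − 2)(43 − 3p_{Go} + 2p_{Hop}).
∂π/∂p_{Go} = 49 − 6p_{Go} + 2p_{Hop} = 0 ⇒ p_{Go} = 49/6 + (1/3)p_{Hop}.
Similarly p_{Hop} = 61/6 + (1/3)p_{Go}.
Solving the two reaction functions simultaneously: (1 − (1/3)(1/3))p_{Go} = 49/6 + (1/3)·(61/6), so (8/9)p_{Go} = 104/9 and p_{Go} = 13.
Then p_{Hop} = 61/6 + (1/3)·13 = 14.5.
q_{Go} = 43 − 3·13 + 2·14.5 = 33.
Profit = (13 − 2)·33 = 363.

363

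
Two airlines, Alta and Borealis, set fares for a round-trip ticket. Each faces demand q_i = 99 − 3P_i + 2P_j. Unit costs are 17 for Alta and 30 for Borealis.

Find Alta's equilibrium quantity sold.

68.8125

Alta's profit: π = (P_{Alta} − 17)(99 − 3P_{Alta} + 2P_{Borealis}).
∂π/∂P_{Alta} = 150 − 6P_{Alta} + 2P_{Borealis} = 0 ⇒ P_{Alta} = 25 + (1/3)P_{Borealis}.
Similarly P_{Borealis} = 31.5 + (1/3)P_{Alta}.
Plugging P_{Borealis} into Alta's best response: P_{Alta} = 25 + (1/3)(31.5 + (1/3)P_{Alta}) ⇒ (8/9)P_{Alta} = 35.5, so P_{Alta} = 39.9375.
Then P_{Borealis} = 31.5 + (1/3)·39.9375 = 44.8125.
q_{Alta} = 99 − 3·39.9375 + 2·44.8125 = 68.8125.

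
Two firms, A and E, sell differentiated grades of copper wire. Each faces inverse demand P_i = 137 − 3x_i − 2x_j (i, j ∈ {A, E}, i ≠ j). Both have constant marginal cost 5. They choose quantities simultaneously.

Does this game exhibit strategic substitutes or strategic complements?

Firm A's profit: π = x_A(137 − 3x_A − 2x_E) − 5x_A.
∂π/∂x_A = 132 − 6x_A − 2x_E = 0 ⇒ x_A = 22 − (1/3)x_E.
The best-response slope dx_A/dx_E = −1/3 < 0: the reaction function is downward-sloping, so the choices are strategic substitutes.

strategic substitutes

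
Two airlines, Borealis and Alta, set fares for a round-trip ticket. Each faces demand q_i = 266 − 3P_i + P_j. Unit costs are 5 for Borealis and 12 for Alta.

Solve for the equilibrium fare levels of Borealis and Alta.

Borealis's profit: π = (P_{Borealis} − 5)(266 − 3P_{Borealis} + P_{Alta}).
∂π/∂P_{Borealis} = 281 − 6P_{Borealis} + P_{Alta} = 0 ⇒ P_{Borealis} = 281/6 + (1/6)P_{Alta}.
Similarly P_{Alta} = 151/3 + (1/6)P_{Borealis}.
Substituting the second reaction function into the first: P_{Borealis} = 281/6 + (1/6)(151/3 + (1/6)P_{Borealis}), which gives (35/36)P_{Borealis} = 497/9 ⇒ P_{Borealis} = 56.8.
Then P_{Alta} = 151/3 + (1/6)·56.8 = 59.8.

56.8, 59.8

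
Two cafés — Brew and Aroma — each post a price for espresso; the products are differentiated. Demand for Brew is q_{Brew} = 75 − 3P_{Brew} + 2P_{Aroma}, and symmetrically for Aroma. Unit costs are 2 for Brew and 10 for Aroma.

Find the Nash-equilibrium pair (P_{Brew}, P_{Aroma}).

Brew's profit: π = (P_{Brew} − 2)(75 − 3P_{Brew} + 2P_{Aroma}).
∂π/∂P_{Brew} = 81 − 6P_{Brew} + 2P_{Aroma} = 0 ⇒ P_{Brew} = 13.5 + (1/3)P_{Aroma}.
Similarly P_{Aroma} = 17.5 + (1/3)P_{Brew}.
Plugging P_{Aroma} into Brew's best response: P_{Brew} = 13.5 + (1/3)(17.5 + (1/3)P_{Brew}) ⇒ (8/9)P_{Brew} = 58/3, so P_{Brew} = 21.75.
Then P_{Aroma} = 17.5 + (1/3)·21.75 = 24.75.

21.75, 24.75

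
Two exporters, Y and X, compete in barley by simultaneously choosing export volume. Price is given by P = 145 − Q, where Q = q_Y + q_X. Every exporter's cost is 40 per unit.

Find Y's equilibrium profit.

Exporter Y's profit: π = q_Y(145 − (q_Y + q_X)) − 40q_Y.
∂π/∂q_Y = 105 − 2q_Y − q_X = 0, so q_Y = 52.5 − 0.5q_X.
Setting q_Y = q_X in the reaction function: q_Y = 52.5 − 0.5q_Y, so q_Y = 52.5 / 1.5 = 35.
Price P = 145 − 70 = 75.
Y's profit: (75 − 40)·35 = 1225.

1225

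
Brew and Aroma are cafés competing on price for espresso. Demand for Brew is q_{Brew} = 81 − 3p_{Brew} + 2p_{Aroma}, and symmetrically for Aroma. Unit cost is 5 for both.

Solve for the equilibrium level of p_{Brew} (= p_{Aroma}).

24

Brew's profit: π = (p_{Brew} − 5)(81 − 3p_{Brew} + 2p_{Aroma}).
∂π/∂p_{Brew} = 96 − 6p_{Brew} + 2p_{Aroma} = 0 ⇒ p_{Brew} = 16 + (1/3)p_{Aroma}.
Setting p_{Brew} = p_{Aroma} in the reaction function: p_{Brew} = 16 + (1/3)p_{Brew}, so p_{Brew} = 16 / (2/3) = 24.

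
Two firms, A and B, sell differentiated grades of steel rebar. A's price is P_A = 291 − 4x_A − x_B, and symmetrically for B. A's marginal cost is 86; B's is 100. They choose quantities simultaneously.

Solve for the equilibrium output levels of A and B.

Firm A's profit: π = x_A(291 − 4x_A − x_B) − 86x_A.
∂π/∂x_A = 205 − 8x_A − x_B = 0 ⇒ x_A = 25.625 − 0.125x_B.
Similarly x_B = 23.875 − 0.125x_A.
Substituting the second reaction function into the first: x_A = 25.625 − 0.125(23.875 − 0.125x_A), which gives (63/64)x_A = 1449/64 ⇒ x_A = 23.
Then x_B = 23.875 − 0.125·23 = 21.

23, 21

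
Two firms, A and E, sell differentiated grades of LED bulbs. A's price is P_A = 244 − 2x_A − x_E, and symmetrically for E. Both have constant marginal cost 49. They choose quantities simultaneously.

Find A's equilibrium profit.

3042

Firm A's profit: π = x_A(244 − 2x_A − x_E) − 49x_A.
∂π/∂x_A = 195 − 4x_A − x_E = 0 ⇒ x_A = 48.75 − 0.25x_E.
The game is symmetric, so in equilibrium x_E = x_A: the reaction function gives 1.25x_A = 48.75, hence x_A = 39.
P_A = 244 − 2·39 − 39 = 127.
Profit = (127 − 49)·39 = 3042.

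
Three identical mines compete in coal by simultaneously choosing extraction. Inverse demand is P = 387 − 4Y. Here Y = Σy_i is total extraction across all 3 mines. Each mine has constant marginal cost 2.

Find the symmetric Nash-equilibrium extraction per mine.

A representative mine's profit is π_i = y_i(387 − 4Y) − 2y_i, with Y = y_i + Σ_{j≠i} y_j.
First-order condition: 385 − 8y_i − 4Σ_{j≠i} y_j = 0.
With identical mines, set every y_j = y: then 385 − 8y − 8y = 0, i.e. y = 385/16 = 24.0625.

24.0625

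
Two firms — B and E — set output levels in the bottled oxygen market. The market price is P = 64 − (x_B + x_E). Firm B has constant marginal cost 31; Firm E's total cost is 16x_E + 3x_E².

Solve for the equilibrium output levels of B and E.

Firm B's profit: π = x_B(64 − (x_B + x_E)) − 31x_B.
∂π/∂x_B = 33 − 2x_B − x_E = 0, so x_B = 16.5 − 0.5x_E.
For E: ∂π/∂x_E = 48 − 8x_E − x_B = 0 ⇒ x_E = 6 − 0.125x_B.
Plugging x_E into B's best response: x_B = 16.5 − 0.5(6 − 0.125x_B) ⇒ 0.9375x_B = 13.5, so x_B = 14.4.
Then x_E = 6 − 0.125·14.4 = 4.2.

14.4, 4.2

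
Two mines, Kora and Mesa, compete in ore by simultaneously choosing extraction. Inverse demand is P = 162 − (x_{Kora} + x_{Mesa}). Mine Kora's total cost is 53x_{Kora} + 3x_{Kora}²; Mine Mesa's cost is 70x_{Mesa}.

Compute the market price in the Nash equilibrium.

Mine Kora's profit: π = x_{Kora}(162 − (x_{Kora} + x_{Mesa})) − 53x_{Kora} − 3x_{Kora}².
∂π/∂x_{Kora} = 109 − 8x_{Kora} − x_{Mesa} = 0, so x_{Kora} = 13.625 − 0.125x_{Mesa}.
For Mesa: ∂π/∂x_{Mesa} = 92 − 2x_{Mesa} − x_{Kora} = 0 ⇒ x_{Mesa} = 46 − 0.5x_{Kora}.
Plugging x_{Mesa} into Kora's best response: x_{Kora} = 13.625 − 0.125(46 − 0.5x_{Kora}) ⇒ 0.9375x_{Kora} = 7.875, so x_{Kora} = 8.4.
Then x_{Mesa} = 46 − 0.5·8.4 = 41.8.
Equilibrium price: P = 162 − 50.2 = 111.8.

111.8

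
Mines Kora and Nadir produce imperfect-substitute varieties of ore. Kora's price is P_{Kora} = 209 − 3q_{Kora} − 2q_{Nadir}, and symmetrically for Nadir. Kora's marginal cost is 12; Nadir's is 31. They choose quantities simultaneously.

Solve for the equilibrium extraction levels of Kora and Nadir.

Mine Kora's profit: π = q_{Kora}(209 − 3q_{Kora} − 2q_{Nadir}) − 12q_{Kora}.
∂π/∂q_{Kora} = 197 − 6q_{Kora} − 2q_{Nadir} = 0 ⇒ q_{Kora} = 197/6 − (1/3)q_{Nadir}.
Similarly q_{Nadir} = 89/3 − (1/3)q_{Kora}.
Plugging q_{Nadir} into Kora's best response: q_{Kora} = 197/6 − (1/3)(89/3 − (1/3)q_{Kora}) ⇒ (8/9)q_{Kora} = 413/18, so q_{Kora} = 25.8125.
Then q_{Nadir} = 89/3 − (1/3)·25.8125 = 21.0625.

25.8125, 21.0625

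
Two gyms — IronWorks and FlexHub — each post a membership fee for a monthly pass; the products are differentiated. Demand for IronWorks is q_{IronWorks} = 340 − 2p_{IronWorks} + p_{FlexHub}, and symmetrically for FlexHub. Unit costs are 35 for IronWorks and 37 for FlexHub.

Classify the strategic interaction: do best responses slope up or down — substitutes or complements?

strategic complements

IronWorks's profit: π = (p_{IronWorks} − 35)(340 − 2p_{IronWorks} + p_{FlexHub}).
∂π/∂p_{IronWorks} = 410 − 4p_{IronWorks} + p_{FlexHub} = 0 ⇒ p_{IronWorks} = 102.5 + 0.25p_{FlexHub}.
The best-response slope dp_{IronWorks}/dp_{FlexHub} = 0.25 > 0: the reaction function is upward-sloping, so the choices are strategic complements.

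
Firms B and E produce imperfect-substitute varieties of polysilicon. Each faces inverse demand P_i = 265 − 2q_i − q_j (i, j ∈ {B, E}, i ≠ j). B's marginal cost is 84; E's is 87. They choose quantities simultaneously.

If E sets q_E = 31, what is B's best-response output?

37.5

Firm B's profit: π = q_B(265 − 2q_B − q_E) − 84q_B.
∂π/∂q_B = 181 − 4q_B − q_E = 0 ⇒ q_B = 45.25 − 0.25q_E.
At q_E = 31: q_B = 45.25 − 0.25·31 = 37.5.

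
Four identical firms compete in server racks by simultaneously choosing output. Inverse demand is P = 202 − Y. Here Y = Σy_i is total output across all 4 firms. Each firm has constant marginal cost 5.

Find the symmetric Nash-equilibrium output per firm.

A representative firm's profit is π_i = y_i(202 − Y) − 5y_i, with Y = y_i + Σ_{j≠i} y_j.
First-order condition: 197 − 2y_i − Σ_{j≠i} y_j = 0.
Imposing symmetry (y_j = y for all j) turns Σ_{j≠i} y_j into 3y, so 197 = 5y and y = 39.4.

39.4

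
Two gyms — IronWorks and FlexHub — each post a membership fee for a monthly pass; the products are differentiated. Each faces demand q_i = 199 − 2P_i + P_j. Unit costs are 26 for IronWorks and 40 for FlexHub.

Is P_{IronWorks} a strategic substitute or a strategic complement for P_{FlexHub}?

strategic complements

IronWorks's profit: π = (P_{IronWorks} − 26)(199 − 2P_{IronWorks} + P_{FlexHub}).
∂π/∂P_{IronWorks} = 251 − 4P_{IronWorks} + P_{FlexHub} = 0 ⇒ P_{IronWorks} = 62.75 + 0.25P_{FlexHub}.
The best-response slope dP_{IronWorks}/dP_{FlexHub} = 0.25 > 0: the reaction function is upward-sloping, so the choices are strategic complements.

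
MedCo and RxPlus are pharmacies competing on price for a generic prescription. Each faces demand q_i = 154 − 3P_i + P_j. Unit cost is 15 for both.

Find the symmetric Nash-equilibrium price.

39.8

MedCo's profit: π = (P_{MedCo} − 15)(154 − 3P_{MedCo} + P_{RxPlus}).
∂π/∂P_{MedCo} = 199 − 6P_{MedCo} + P_{RxPlus} = 0 ⇒ P_{MedCo} = 199/6 + (1/6)P_{RxPlus}.
By symmetry P_{RxPlus} = P_{MedCo}; substituting into the reaction function, (5/6)P_{MedCo} = 199/6 and P_{MedCo} = 39.8.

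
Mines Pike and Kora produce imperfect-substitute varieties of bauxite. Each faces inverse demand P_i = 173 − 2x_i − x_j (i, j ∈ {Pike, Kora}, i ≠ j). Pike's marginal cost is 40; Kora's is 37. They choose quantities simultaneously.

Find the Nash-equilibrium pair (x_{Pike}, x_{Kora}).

26.4, 27.4

Mine Pike's profit: π = x_{Pike}(173 − 2x_{Pike} − x_{Kora}) − 40x_{Pike}.
∂π/∂x_{Pike} = 133 − 4x_{Pike} − x_{Kora} = 0 ⇒ x_{Pike} = 33.25 − 0.25x_{Kora}.
Similarly x_{Kora} = 34 − 0.25x_{Pike}.
Substituting the second reaction function into the first: x_{Pike} = 33.25 − 0.25(34 − 0.25x_{Pike}), which gives 0.9375x_{Pike} = 24.75 ⇒ x_{Pike} = 26.4.
Then x_{Kora} = 34 − 0.25·26.4 = 27.4.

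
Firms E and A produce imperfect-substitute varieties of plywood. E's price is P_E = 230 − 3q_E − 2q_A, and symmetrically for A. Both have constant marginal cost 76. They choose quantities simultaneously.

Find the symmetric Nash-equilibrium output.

Firm E's profit: π = q_E(230 − 3q_E − 2q_A) − 76q_E.
∂π/∂q_E = 154 − 6q_E − 2q_A = 0 ⇒ q_E = 77/3 − (1/3)q_A.
By symmetry q_A = q_E; substituting into the reaction function, (4/3)q_E = 77/3 and q_E = 19.25.

19.25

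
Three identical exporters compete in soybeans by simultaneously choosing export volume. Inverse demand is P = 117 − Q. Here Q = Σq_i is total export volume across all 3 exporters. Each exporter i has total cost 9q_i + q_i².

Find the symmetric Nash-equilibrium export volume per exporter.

A representative exporter's profit is π_i = q_i(117 − Q) − 9q_i − q_i², with Q = q_i + Σ_{j≠i} q_j.
First-order condition: 108 − 4q_i − Σ_{j≠i} q_j = 0.
In a symmetric equilibrium every exporter chooses the same q, so Σ_{j≠i} q_j = 2q. The condition becomes 108 − 6q = 0, giving q = 108/6 = 18.

18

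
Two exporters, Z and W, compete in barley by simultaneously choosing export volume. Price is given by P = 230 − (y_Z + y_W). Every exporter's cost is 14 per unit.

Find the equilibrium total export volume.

Exporter Z's profit: π = y_Z(230 − (y_Z + y_W)) − 14y_Z.
∂π/∂y_Z = 216 − 2y_Z − y_W = 0, so y_Z = 108 − 0.5y_W.
By symmetry y_W = y_Z; substituting into the reaction function, 1.5y_Z = 108 and y_Z = 72.
Total export volume: 72 + 72 = 144.

144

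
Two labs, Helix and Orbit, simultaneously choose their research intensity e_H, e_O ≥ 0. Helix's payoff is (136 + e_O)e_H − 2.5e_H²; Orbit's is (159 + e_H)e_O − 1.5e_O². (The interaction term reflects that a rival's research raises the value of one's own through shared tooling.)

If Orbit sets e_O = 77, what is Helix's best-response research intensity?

Expanding Helix's payoff: 136e_H + e_Oe_H − 2.5e_H².
∂π/∂e_H = 136 + e_O − 5e_H = 0, so e_H = 27.2 + 0.2e_O.
At e_O = 77: e_H = 27.2 + 0.2·77 = 42.6.

42.6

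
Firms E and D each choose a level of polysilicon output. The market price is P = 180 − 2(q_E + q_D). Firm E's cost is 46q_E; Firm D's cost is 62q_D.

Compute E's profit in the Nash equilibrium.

1250

Firm E's profit: π = q_E(180 − 2(q_E + q_D)) − 46q_E.
∂π/∂q_E = 134 − 4q_E − 2q_D = 0, so q_E = 33.5 − 0.5q_D.
By the same steps for D: q_D = 29.5 − 0.5q_E.
Solving the two reaction functions simultaneously: (1 − (−0.5)(−0.5))q_E = 33.5 − 0.5·29.5, so 0.75q_E = 18.75 and q_E = 25.
Then q_D = 29.5 − 0.5·25 = 17.
Price P = 180 − 2·42 = 96.
E's profit: (96 − 46)·25 = 1250.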